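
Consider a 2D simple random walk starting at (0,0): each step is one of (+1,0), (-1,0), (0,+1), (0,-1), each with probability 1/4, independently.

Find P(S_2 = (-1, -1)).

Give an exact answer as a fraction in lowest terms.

Let h be the number of horizontal steps (so 2-h are vertical). To end at (-1,-1) need (h-1)/2 right-steps and ((2-h)-1)/2 up-steps.
Sum over h with 1 ≤ h ≤ 1, h ≡ 1 (mod 2), 2-h ≡ 1 (mod 2):
h=1: C(2,1)·C(1,0)·C(1,0) = 2·1·1 = 2
Total favorable: 2
Total paths: 4^2 = 16
P = 2/16 = 1/8

Answer: 1/8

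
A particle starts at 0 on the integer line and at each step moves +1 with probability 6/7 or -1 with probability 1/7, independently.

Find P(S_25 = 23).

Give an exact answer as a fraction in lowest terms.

Answer: 118459533458040422400/1341068619663964900807

Derivation:
To reach position 23 after 25 steps: need 24 steps of +1 and 1 step of -1.
Number of such sequences: C(25,24) = 25
Each has probability (6/7)^24 · (1/7)^1 = 4738381338321616896/1341068619663964900807
P = 25 · 4738381338321616896/1341068619663964900807 = 118459533458040422400/1341068619663964900807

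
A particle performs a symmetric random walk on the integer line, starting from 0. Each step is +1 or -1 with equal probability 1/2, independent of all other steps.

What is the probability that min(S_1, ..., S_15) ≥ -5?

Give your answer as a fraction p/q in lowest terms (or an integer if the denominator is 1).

Answer: 14443/16384

Derivation:
Let f(t,s) = #length-t paths at position s with S_1..S_t all ≥ -5.
f(t,s) = f(t-1,s-1) + f(t-1,s+1) for s ≥ -5; f(t,s) = 0 for s < -5.
t=0: f(0,0)=1
t=1: f(1,-1)=1 f(1,1)=1
t=2: f(2,-2)=1 f(2,0)=2 f(2,2)=1
t=3: f(3,-3)=1 f(3,-1)=3 f(3,1)=3 f(3,3)=1
t=4: f(4,-4)=1 f(4,-2)=4 f(4,0)=6 f(4,2)=4 f(4,4)=1
t=5: f(5,-5)=1 f(5,-3)=5 f(5,-1)=10 f(5,1)=10 f(5,3)=5 f(5,5)=1
t=6: f(6,-4)=6 f(6,-2)=15 f(6,0)=20 f(6,2)=15 f(6,4)=6 f(6,6)=1
t=7: f(7,-5)=6 f(7,-3)=21 f(7,-1)=35 f(7,1)=35 f(7,3)=21 f(7,5)=7 f(7,7)=1
t=8: f(8,-4)=27 f(8,-2)=56 f(8,0)=70 f(8,2)=56 f(8,4)=28 f(8,6)=8 f(8,8)=1
t=9: f(9,-5)=27 f(9,-3)=83 f(9,-1)=126 f(9,1)=126 f(9,3)=84 f(9,5)=36 f(9,7)=9 f(9,9)=1
t=10: f(10,-4)=110 f(10,-2)=209 f(10,0)=252 f(10,2)=210 f(10,4)=120 f(10,6)=45 f(10,8)=10 f(10,10)=1
t=11: f(11,-5)=110 f(11,-3)=319 f(11,-1)=461 f(11,1)=462 f(11,3)=330 f(11,5)=165 f(11,7)=55 f(11,9)=11 f(11,11)=1
t=12: f(12,-4)=429 f(12,-2)=780 f(12,0)=923 f(12,2)=792 f(12,4)=495 f(12,6)=220 f(12,8)=66 f(12,10)=12 f(12,12)=1
t=13: f(13,-5)=429 f(13,-3)=1209 f(13,-1)=1703 f(13,1)=1715 f(13,3)=1287 f(13,5)=715 f(13,7)=286 f(13,9)=78 f(13,11)=13 f(13,13)=1
t=14: f(14,-4)=1638 f(14,-2)=2912 f(14,0)=3418 f(14,2)=3002 f(14,4)=2002 f(14,6)=1001 f(14,8)=364 f(14,10)=91 f(14,12)=14 f(14,14)=1
t=15: f(15,-5)=1638 f(15,-3)=4550 f(15,-1)=6330 f(15,1)=6420 f(15,3)=5004 f(15,5)=3003 f(15,7)=1365 f(15,9)=455 f(15,11)=105 f(15,13)=15 f(15,15)=1
Σ_s f(15,s) = 28886
P = 28886/32768 = 14443/16384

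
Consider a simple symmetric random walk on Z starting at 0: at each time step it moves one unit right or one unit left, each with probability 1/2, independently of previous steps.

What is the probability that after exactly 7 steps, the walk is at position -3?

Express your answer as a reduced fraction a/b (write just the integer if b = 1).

To reach position -3 after 7 steps: need 2 steps of +1 and 5 of -1.
Favorable paths: C(7,2) = 21
Total paths: 2^7 = 128
P = 21/128 = 21/128

Answer: 21/128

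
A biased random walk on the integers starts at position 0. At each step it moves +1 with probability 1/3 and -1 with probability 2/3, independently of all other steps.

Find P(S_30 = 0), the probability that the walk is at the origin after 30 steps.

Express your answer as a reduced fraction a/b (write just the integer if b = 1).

Answer: 564765655040/22876792454961

Derivation:
To be at 0 after 30 steps: need exactly 15 steps of +1 and 15 of -1.
Number of such sequences: C(30,15) = 155117520
Each has probability (1/3)^15 · (2/3)^15 = 32768/205891132094649
P = 155117520 · 32768/205891132094649 = 564765655040/22876792454961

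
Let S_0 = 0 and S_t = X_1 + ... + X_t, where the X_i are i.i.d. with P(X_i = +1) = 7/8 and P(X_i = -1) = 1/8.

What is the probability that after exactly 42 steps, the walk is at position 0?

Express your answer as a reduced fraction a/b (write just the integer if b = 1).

Answer: 37580213697340198592833260135/10633823966279326983230456482242756608

Derivation:
To be at 0 after 42 steps: need exactly 21 steps of +1 and 21 of -1.
Number of such sequences: C(42,21) = 538257874440
Each has probability (7/8)^21 · (1/8)^21 = 558545864083284007/85070591730234615865843651857942052864
P = 538257874440 · 558545864083284007/85070591730234615865843651857942052864 = 37580213697340198592833260135/10633823966279326983230456482242756608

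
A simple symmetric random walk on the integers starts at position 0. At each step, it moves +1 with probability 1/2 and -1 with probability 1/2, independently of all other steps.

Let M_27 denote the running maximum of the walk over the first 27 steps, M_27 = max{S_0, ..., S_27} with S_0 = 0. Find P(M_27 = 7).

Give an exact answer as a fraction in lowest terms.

Answer: 8436285/134217728

Derivation:
Let M_27 = max(S_0,...,S_27). Use the reflection principle: for j ≥ 1, #{paths with M_27 ≥ j} = #{S_27 ≥ j} + #{S_27 ≥ j+1}.
By reflection, #{M_27 ≥ 7} = #{S_27 ≥ 7} + #{S_27 ≥ 8} = 16628809 + 8192524 = 24821333.
#{M_27 ≥ 8} = #{S_27 ≥ 8} + #{S_27 ≥ 9} = 8192524 + 8192524 = 16385048.
#{M_27 = 7} = 24821333 - 16385048 = 8436285.
P(M_27 = 7) = 8436285/134217728 = 8436285/134217728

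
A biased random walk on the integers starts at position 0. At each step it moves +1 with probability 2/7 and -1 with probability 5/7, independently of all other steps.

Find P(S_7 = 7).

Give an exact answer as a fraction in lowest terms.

Answer: 128/823543

Derivation:
To reach position 7 after 7 steps: need 7 steps of +1 and 0 steps of -1.
Number of such sequences: C(7,7) = 1
Each has probability (2/7)^7 · (5/7)^0 = 128/823543
P = 1 · 128/823543 = 128/823543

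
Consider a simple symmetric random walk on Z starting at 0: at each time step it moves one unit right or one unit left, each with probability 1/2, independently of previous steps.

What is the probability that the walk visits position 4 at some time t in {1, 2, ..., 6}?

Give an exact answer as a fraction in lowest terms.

Answer: 1/8

Derivation:
Count via complement. Let g(t,s) = #length-t paths at position s with S_1..S_t all ≠ 4.
g(t,s) = g(t-1,s-1) + g(t-1,s+1) for s ≠ 4; g(t,4) = 0.
t=0: g(0,0)=1
t=1: g(1,-1)=1 g(1,1)=1
t=2: g(2,-2)=1 g(2,0)=2 g(2,2)=1
t=3: g(3,-3)=1 g(3,-1)=3 g(3,1)=3 g(3,3)=1
t=4: g(4,-4)=1 g(4,-2)=4 g(4,0)=6 g(4,2)=4
t=5: g(5,-5)=1 g(5,-3)=5 g(5,-1)=10 g(5,1)=10 g(5,3)=4
t=6: g(6,-6)=1 g(6,-4)=6 g(6,-2)=15 g(6,0)=20 g(6,2)=14
Paths never hitting 4: Σ_s g(6,s) = 56
Paths hitting 4: 2^6 - 56 = 8
P = 8/64 = 1/8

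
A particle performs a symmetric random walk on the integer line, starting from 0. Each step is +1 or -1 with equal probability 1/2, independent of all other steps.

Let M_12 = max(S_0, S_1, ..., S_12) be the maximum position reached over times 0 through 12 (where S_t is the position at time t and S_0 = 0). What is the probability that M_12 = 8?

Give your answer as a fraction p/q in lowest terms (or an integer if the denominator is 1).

Answer: 33/2048

Derivation:
Let M_12 = max(S_0,...,S_12). Use the reflection principle: for j ≥ 1, #{paths with M_12 ≥ j} = #{S_12 ≥ j} + #{S_12 ≥ j+1}.
By reflection, #{M_12 ≥ 8} = #{S_12 ≥ 8} + #{S_12 ≥ 9} = 79 + 13 = 92.
#{M_12 ≥ 9} = #{S_12 ≥ 9} + #{S_12 ≥ 10} = 13 + 13 = 26.
#{M_12 = 8} = 92 - 26 = 66.
P(M_12 = 8) = 66/4096 = 33/2048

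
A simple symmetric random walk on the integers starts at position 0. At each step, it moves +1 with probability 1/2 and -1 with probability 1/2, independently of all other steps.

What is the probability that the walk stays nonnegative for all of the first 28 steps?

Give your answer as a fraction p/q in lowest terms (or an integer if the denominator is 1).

Let f(t,s) = #length-t paths at position s with S_1..S_t all ≥ 0.
f(t,s) = f(t-1,s-1) + f(t-1,s+1) for s ≥ 0; f(t,s) = 0 for s < 0.
t=0: f(0,0)=1
t=1: f(1,1)=1
t=2: f(2,0)=1 f(2,2)=1
t=3: f(3,1)=2 f(3,3)=1
t=4: f(4,0)=2 f(4,2)=3 f(4,4)=1
t=5: f(5,1)=5 f(5,3)=4 f(5,5)=1
t=6: f(6,0)=5 f(6,2)=9 f(6,4)=5 f(6,6)=1
t=7: f(7,1)=14 f(7,3)=14 f(7,5)=6 f(7,7)=1
t=8: f(8,0)=14 f(8,2)=28 f(8,4)=20 f(8,6)=7 f(8,8)=1
t=9: f(9,1)=42 f(9,3)=48 f(9,5)=27 f(9,7)=8 f(9,9)=1
t=10: f(10,0)=42 f(10,2)=90 f(10,4)=75 f(10,6)=35 f(10,8)=9 f(10,10)=1
t=11: f(11,1)=132 f(11,3)=165 f(11,5)=110 f(11,7)=44 f(11,9)=10 f(11,11)=1
t=12: f(12,0)=132 f(12,2)=297 f(12,4)=275 f(12,6)=154 f(12,8)=54 f(12,10)=11 f(12,12)=1
t=13: f(13,1)=429 f(13,3)=572 f(13,5)=429 f(13,7)=208 f(13,9)=65 f(13,11)=12 f(13,13)=1
t=14: f(14,0)=429 f(14,2)=1001 f(14,4)=1001 f(14,6)=637 f(14,8)=273 f(14,10)=77 f(14,12)=13 f(14,14)=1
t=15: f(15,1)=1430 f(15,3)=2002 f(15,5)=1638 f(15,7)=910 f(15,9)=350 f(15,11)=90 f(15,13)=14 f(15,15)=1
t=16: f(16,0)=1430 f(16,2)=3432 f(16,4)=3640 f(16,6)=2548 f(16,8)=1260 f(16,10)=440 f(16,12)=104 f(16,14)=15 f(16,16)=1
t=17: f(17,1)=4862 f(17,3)=7072 f(17,5)=6188 f(17,7)=3808 f(17,9)=1700 f(17,11)=544 f(17,13)=119 f(17,15)=16 f(17,17)=1
t=18: f(18,0)=4862 f(18,2)=11934 f(18,4)=13260 f(18,6)=9996 f(18,8)=5508 f(18,10)=2244 f(18,12)=663 f(18,14)=135 f(18,16)=17 f(18,18)=1
t=19: f(19,1)=16796 f(19,3)=25194 f(19,5)=23256 f(19,7)=15504 f(19,9)=7752 f(19,11)=2907 f(19,13)=798 f(19,15)=152 f(19,17)=18 f(19,19)=1
t=20: f(20,0)=16796 f(20,2)=41990 f(20,4)=48450 f(20,6)=38760 f(20,8)=23256 f(20,10)=10659 f(20,12)=3705 f(20,14)=950 f(20,16)=170 f(20,18)=19 f(20,20)=1
t=21: f(21,1)=58786 f(21,3)=90440 f(21,5)=87210 f(21,7)=62016 f(21,9)=33915 f(21,11)=14364 f(21,13)=4655 f(21,15)=1120 f(21,17)=189 f(21,19)=20 f(21,21)=1
t=22: f(22,0)=58786 f(22,2)=149226 f(22,4)=177650 f(22,6)=149226 f(22,8)=95931 f(22,10)=48279 f(22,12)=19019 f(22,14)=5775 f(22,16)=1309 f(22,18)=209 f(22,20)=21 f(22,22)=1
t=23: f(23,1)=208012 f(23,3)=326876 f(23,5)=326876 f(23,7)=245157 f(23,9)=144210 f(23,11)=67298 f(23,13)=24794 f(23,15)=7084 f(23,17)=1518 f(23,19)=230 f(23,21)=22 f(23,23)=1
t=24: f(24,0)=208012 f(24,2)=534888 f(24,4)=653752 f(24,6)=572033 f(24,8)=389367 f(24,10)=211508 f(24,12)=92092 f(24,14)=31878 f(24,16)=8602 f(24,18)=1748 f(24,20)=252 f(24,22)=23 f(24,24)=1
t=25: f(25,1)=742900 f(25,3)=1188640 f(25,5)=1225785 f(25,7)=961400 f(25,9)=600875 f(25,11)=303600 f(25,13)=123970 f(25,15)=40480 f(25,17)=10350 f(25,19)=2000 f(25,21)=275 f(25,23)=24 f(25,25)=1
t=26: f(26,0)=742900 f(26,2)=1931540 f(26,4)=2414425 f(26,6)=2187185 f(26,8)=1562275 f(26,10)=904475 f(26,12)=427570 f(26,14)=164450 f(26,16)=50830 f(26,18)=12350 f(26,20)=2275 f(26,22)=299 f(26,24)=25 f(26,26)=1
t=27: f(27,1)=2674440 f(27,3)=4345965 f(27,5)=4601610 f(27,7)=3749460 f(27,9)=2466750 f(27,11)=1332045 f(27,13)=592020 f(27,15)=215280 f(27,17)=63180 f(27,19)=14625 f(27,21)=2574 f(27,23)=324 f(27,25)=26 f(27,27)=1
t=28: f(28,0)=2674440 f(28,2)=7020405 f(28,4)=8947575 f(28,6)=8351070 f(28,8)=6216210 f(28,10)=3798795 f(28,12)=1924065 f(28,14)=807300 f(28,16)=278460 f(28,18)=77805 f(28,20)=17199 f(28,22)=2898 f(28,24)=350 f(28,26)=27 f(28,28)=1
Σ_s f(28,s) = 40116600
P = 40116600/268435456 = 5014575/33554432

Answer: 5014575/33554432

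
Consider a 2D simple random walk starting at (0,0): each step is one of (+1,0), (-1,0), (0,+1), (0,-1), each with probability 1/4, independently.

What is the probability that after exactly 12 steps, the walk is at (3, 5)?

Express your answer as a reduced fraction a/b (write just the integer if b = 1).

Answer: 3267/1048576

Derivation:
Let h be the number of horizontal steps (so 12-h are vertical). To end at (3,5) need (h+3)/2 right-steps and ((12-h)+5)/2 up-steps.
Sum over h with 3 ≤ h ≤ 7, h ≡ 1 (mod 2), 12-h ≡ 1 (mod 2):
h=3: C(12,3)·C(3,3)·C(9,7) = 220·1·36 = 7920
h=5: C(12,5)·C(5,4)·C(7,6) = 792·5·7 = 27720
h=7: C(12,7)·C(7,5)·C(5,5) = 792·21·1 = 16632
Total favorable: 52272
Total paths: 4^12 = 16777216
P = 52272/16777216 = 3267/1048576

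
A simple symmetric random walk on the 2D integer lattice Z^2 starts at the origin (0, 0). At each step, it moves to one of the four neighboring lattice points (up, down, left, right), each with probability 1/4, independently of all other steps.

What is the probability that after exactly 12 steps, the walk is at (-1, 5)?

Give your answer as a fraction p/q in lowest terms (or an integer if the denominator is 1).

Answer: 27225/4194304

Derivation:
Let h be the number of horizontal steps (so 12-h are vertical). To end at (-1,5) need (h-1)/2 right-steps and ((12-h)+5)/2 up-steps.
Sum over h with 1 ≤ h ≤ 7, h ≡ 1 (mod 2), 12-h ≡ 1 (mod 2):
h=1: C(12,1)·C(1,0)·C(11,8) = 12·1·165 = 1980
h=3: C(12,3)·C(3,1)·C(9,7) = 220·3·36 = 23760
h=5: C(12,5)·C(5,2)·C(7,6) = 792·10·7 = 55440
h=7: C(12,7)·C(7,3)·C(5,5) = 792·35·1 = 27720
Total favorable: 108900
Total paths: 4^12 = 16777216
P = 108900/16777216 = 27225/4194304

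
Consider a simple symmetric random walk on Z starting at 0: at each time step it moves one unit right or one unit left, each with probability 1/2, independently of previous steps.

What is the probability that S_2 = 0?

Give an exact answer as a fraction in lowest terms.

Answer: 1/2

Derivation:
To return to 0 after 2 steps: need exactly 1 step of +1 and 1 of -1.
Favorable paths: C(2,1) = 2
Total paths: 2^2 = 4
P = 2/4 = 1/2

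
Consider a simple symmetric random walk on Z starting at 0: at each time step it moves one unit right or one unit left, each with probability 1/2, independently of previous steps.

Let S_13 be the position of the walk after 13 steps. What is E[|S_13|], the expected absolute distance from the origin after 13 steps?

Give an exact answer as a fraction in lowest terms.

Answer: 3003/1024

Derivation:
S_13 takes values m ≡ 1 (mod 2) with |m| ≤ 13; P(S_13=m) = C(13,(13+m)/2)/2^13.
Total paths: 2^13 = 8192
Distribution: P(S=-13)=1/8192, P(S=-11)=13/8192, P(S=-9)=78/8192, P(S=-7)=286/8192, P(S=-5)=715/8192, P(S=-3)=1287/8192, P(S=-1)=1716/8192, P(S=1)=1716/8192, P(S=3)=1287/8192, P(S=5)=715/8192, P(S=7)=286/8192, P(S=9)=78/8192, P(S=11)=13/8192, P(S=13)=1/8192
E[|S_13|] = Σ_m |m|·P(S_13=m) = 24024/8192 = 3003/1024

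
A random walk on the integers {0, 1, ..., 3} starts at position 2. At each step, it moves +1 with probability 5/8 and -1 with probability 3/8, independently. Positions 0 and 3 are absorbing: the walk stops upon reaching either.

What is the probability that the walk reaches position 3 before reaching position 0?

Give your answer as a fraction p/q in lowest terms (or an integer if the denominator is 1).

Answer: 40/49

Derivation:
Biased walk: p = 5/8, q = 3/8, r = q/p = 3/5
Gambler's ruin: P(hit 3 before 0 | start at 2) = (1 - r^a)/(1 - r^N)
r^2 = 9/25; r^3 = 27/125
P = (1 - 9/25) / (1 - 27/125) = 16/25 / 98/125 = 40/49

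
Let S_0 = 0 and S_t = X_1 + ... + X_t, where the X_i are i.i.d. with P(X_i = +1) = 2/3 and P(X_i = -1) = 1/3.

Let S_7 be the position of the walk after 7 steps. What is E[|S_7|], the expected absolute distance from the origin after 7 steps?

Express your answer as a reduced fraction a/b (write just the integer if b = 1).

S_7 takes values m ≡ 1 (mod 2) with |m| ≤ 7; P(S_7=m) = C(7,(7+m)/2) · (2/3)^((7+m)/2) · (1/3)^((7-m)/2).
Distribution: P(S=-7)=1/2187, P(S=-5)=14/2187, P(S=-3)=28/729, P(S=-1)=280/2187, P(S=1)=560/2187, P(S=3)=224/729, P(S=5)=448/2187, P(S=7)=128/2187
E[|S_7|] = Σ_m |m|·P(S_7=m) = 2107/729

Answer: 2107/729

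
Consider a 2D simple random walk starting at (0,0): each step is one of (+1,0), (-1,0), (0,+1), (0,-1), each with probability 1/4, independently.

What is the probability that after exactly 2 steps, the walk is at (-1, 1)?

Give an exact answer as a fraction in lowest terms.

Let h be the number of horizontal steps (so 2-h are vertical). To end at (-1,1) need (h-1)/2 right-steps and ((2-h)+1)/2 up-steps.
Sum over h with 1 ≤ h ≤ 1, h ≡ 1 (mod 2), 2-h ≡ 1 (mod 2):
h=1: C(2,1)·C(1,0)·C(1,1) = 2·1·1 = 2
Total favorable: 2
Total paths: 4^2 = 16
P = 2/16 = 1/8

Answer: 1/8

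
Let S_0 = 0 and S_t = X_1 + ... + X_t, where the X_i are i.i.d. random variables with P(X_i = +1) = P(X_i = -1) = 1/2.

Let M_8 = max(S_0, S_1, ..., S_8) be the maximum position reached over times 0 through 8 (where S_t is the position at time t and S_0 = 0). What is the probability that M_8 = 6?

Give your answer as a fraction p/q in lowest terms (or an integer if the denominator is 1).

Answer: 1/32

Derivation:
Let M_8 = max(S_0,...,S_8). Use the reflection principle: for j ≥ 1, #{paths with M_8 ≥ j} = #{S_8 ≥ j} + #{S_8 ≥ j+1}.
By reflection, #{M_8 ≥ 6} = #{S_8 ≥ 6} + #{S_8 ≥ 7} = 9 + 1 = 10.
#{M_8 ≥ 7} = #{S_8 ≥ 7} + #{S_8 ≥ 8} = 1 + 1 = 2.
#{M_8 = 6} = 10 - 2 = 8.
P(M_8 = 6) = 8/256 = 1/32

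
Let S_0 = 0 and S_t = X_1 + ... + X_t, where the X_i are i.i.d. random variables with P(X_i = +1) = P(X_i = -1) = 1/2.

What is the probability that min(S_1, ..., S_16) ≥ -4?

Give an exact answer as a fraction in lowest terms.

Let f(t,s) = #length-t paths at position s with S_1..S_t all ≥ -4.
f(t,s) = f(t-1,s-1) + f(t-1,s+1) for s ≥ -4; f(t,s) = 0 for s < -4.
t=0: f(0,0)=1
t=1: f(1,-1)=1 f(1,1)=1
t=2: f(2,-2)=1 f(2,0)=2 f(2,2)=1
t=3: f(3,-3)=1 f(3,-1)=3 f(3,1)=3 f(3,3)=1
t=4: f(4,-4)=1 f(4,-2)=4 f(4,0)=6 f(4,2)=4 f(4,4)=1
t=5: f(5,-3)=5 f(5,-1)=10 f(5,1)=10 f(5,3)=5 f(5,5)=1
t=6: f(6,-4)=5 f(6,-2)=15 f(6,0)=20 f(6,2)=15 f(6,4)=6 f(6,6)=1
t=7: f(7,-3)=20 f(7,-1)=35 f(7,1)=35 f(7,3)=21 f(7,5)=7 f(7,7)=1
t=8: f(8,-4)=20 f(8,-2)=55 f(8,0)=70 f(8,2)=56 f(8,4)=28 f(8,6)=8 f(8,8)=1
t=9: f(9,-3)=75 f(9,-1)=125 f(9,1)=126 f(9,3)=84 f(9,5)=36 f(9,7)=9 f(9,9)=1
t=10: f(10,-4)=75 f(10,-2)=200 f(10,0)=251 f(10,2)=210 f(10,4)=120 f(10,6)=45 f(10,8)=10 f(10,10)=1
t=11: f(11,-3)=275 f(11,-1)=451 f(11,1)=461 f(11,3)=330 f(11,5)=165 f(11,7)=55 f(11,9)=11 f(11,11)=1
t=12: f(12,-4)=275 f(12,-2)=726 f(12,0)=912 f(12,2)=791 f(12,4)=495 f(12,6)=220 f(12,8)=66 f(12,10)=12 f(12,12)=1
t=13: f(13,-3)=1001 f(13,-1)=1638 f(13,1)=1703 f(13,3)=1286 f(13,5)=715 f(13,7)=286 f(13,9)=78 f(13,11)=13 f(13,13)=1
t=14: f(14,-4)=1001 f(14,-2)=2639 f(14,0)=3341 f(14,2)=2989 f(14,4)=2001 f(14,6)=1001 f(14,8)=364 f(14,10)=91 f(14,12)=14 f(14,14)=1
t=15: f(15,-3)=3640 f(15,-1)=5980 f(15,1)=6330 f(15,3)=4990 f(15,5)=3002 f(15,7)=1365 f(15,9)=455 f(15,11)=105 f(15,13)=15 f(15,15)=1
t=16: f(16,-4)=3640 f(16,-2)=9620 f(16,0)=12310 f(16,2)=11320 f(16,4)=7992 f(16,6)=4367 f(16,8)=1820 f(16,10)=560 f(16,12)=120 f(16,14)=16 f(16,16)=1
Σ_s f(16,s) = 51766
P = 51766/65536 = 25883/32768

Answer: 25883/32768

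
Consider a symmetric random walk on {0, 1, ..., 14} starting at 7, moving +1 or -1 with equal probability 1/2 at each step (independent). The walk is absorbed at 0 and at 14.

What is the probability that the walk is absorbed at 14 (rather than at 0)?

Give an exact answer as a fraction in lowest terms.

Symmetric walk (p = 1/2): the harmonic-function argument gives P(hit 14 before 0 | start at 7) = a/N.
P = 7/14 = 1/2

Answer: 1/2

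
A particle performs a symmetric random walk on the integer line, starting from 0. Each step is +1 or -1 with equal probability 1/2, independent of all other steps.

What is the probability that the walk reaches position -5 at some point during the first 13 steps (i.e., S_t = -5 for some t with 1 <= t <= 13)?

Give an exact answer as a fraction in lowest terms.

Count via complement. Let g(t,s) = #length-t paths at position s with S_1..S_t all ≠ -5.
g(t,s) = g(t-1,s-1) + g(t-1,s+1) for s ≠ -5; g(t,-5) = 0.
t=0: g(0,0)=1
t=1: g(1,-1)=1 g(1,1)=1
t=2: g(2,-2)=1 g(2,0)=2 g(2,2)=1
t=3: g(3,-3)=1 g(3,-1)=3 g(3,1)=3 g(3,3)=1
t=4: g(4,-4)=1 g(4,-2)=4 g(4,0)=6 g(4,2)=4 g(4,4)=1
t=5: g(5,-3)=5 g(5,-1)=10 g(5,1)=10 g(5,3)=5 g(5,5)=1
t=6: g(6,-4)=5 g(6,-2)=15 g(6,0)=20 g(6,2)=15 g(6,4)=6 g(6,6)=1
t=7: g(7,-3)=20 g(7,-1)=35 g(7,1)=35 g(7,3)=21 g(7,5)=7 g(7,7)=1
t=8: g(8,-4)=20 g(8,-2)=55 g(8,0)=70 g(8,2)=56 g(8,4)=28 g(8,6)=8 g(8,8)=1
t=9: g(9,-3)=75 g(9,-1)=125 g(9,1)=126 g(9,3)=84 g(9,5)=36 g(9,7)=9 g(9,9)=1
t=10: g(10,-4)=75 g(10,-2)=200 g(10,0)=251 g(10,2)=210 g(10,4)=120 g(10,6)=45 g(10,8)=10 g(10,10)=1
t=11: g(11,-3)=275 g(11,-1)=451 g(11,1)=461 g(11,3)=330 g(11,5)=165 g(11,7)=55 g(11,9)=11 g(11,11)=1
t=12: g(12,-4)=275 g(12,-2)=726 g(12,0)=912 g(12,2)=791 g(12,4)=495 g(12,6)=220 g(12,8)=66 g(12,10)=12 g(12,12)=1
t=13: g(13,-3)=1001 g(13,-1)=1638 g(13,1)=1703 g(13,3)=1286 g(13,5)=715 g(13,7)=286 g(13,9)=78 g(13,11)=13 g(13,13)=1
Paths never hitting -5: Σ_s g(13,s) = 6721
Paths hitting -5: 2^13 - 6721 = 1471
P = 1471/8192 = 1471/8192

Answer: 1471/8192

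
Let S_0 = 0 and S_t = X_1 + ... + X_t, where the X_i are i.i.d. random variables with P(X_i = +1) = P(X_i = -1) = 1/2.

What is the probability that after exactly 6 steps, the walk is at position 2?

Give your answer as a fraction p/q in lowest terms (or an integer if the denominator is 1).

To reach position 2 after 6 steps: need 4 steps of +1 and 2 of -1.
Favorable paths: C(6,4) = 15
Total paths: 2^6 = 64
P = 15/64 = 15/64

Answer: 15/64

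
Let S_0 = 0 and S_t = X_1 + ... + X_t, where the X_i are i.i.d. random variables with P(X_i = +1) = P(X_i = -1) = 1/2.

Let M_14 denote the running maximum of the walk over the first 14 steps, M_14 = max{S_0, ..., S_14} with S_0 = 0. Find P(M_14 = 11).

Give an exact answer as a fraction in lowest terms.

Answer: 7/8192

Derivation:
Let M_14 = max(S_0,...,S_14). Use the reflection principle: for j ≥ 1, #{paths with M_14 ≥ j} = #{S_14 ≥ j} + #{S_14 ≥ j+1}.
By reflection, #{M_14 ≥ 11} = #{S_14 ≥ 11} + #{S_14 ≥ 12} = 15 + 15 = 30.
#{M_14 ≥ 12} = #{S_14 ≥ 12} + #{S_14 ≥ 13} = 15 + 1 = 16.
#{M_14 = 11} = 30 - 16 = 14.
P(M_14 = 11) = 14/16384 = 7/8192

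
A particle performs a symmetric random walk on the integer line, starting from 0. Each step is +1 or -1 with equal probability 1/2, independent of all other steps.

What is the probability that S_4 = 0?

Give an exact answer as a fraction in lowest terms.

To return to 0 after 4 steps: need exactly 2 steps of +1 and 2 of -1.
Favorable paths: C(4,2) = 6
Total paths: 2^4 = 16
P = 6/16 = 3/8

Answer: 3/8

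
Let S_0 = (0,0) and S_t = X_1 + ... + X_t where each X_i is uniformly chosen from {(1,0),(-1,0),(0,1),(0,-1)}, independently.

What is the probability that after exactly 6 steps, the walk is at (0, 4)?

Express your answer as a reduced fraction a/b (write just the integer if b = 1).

Answer: 9/1024

Derivation:
Let h be the number of horizontal steps (so 6-h are vertical). To end at (0,4) need (h+0)/2 right-steps and ((6-h)+4)/2 up-steps.
Sum over h with 0 ≤ h ≤ 2, h ≡ 0 (mod 2), 6-h ≡ 0 (mod 2):
h=0: C(6,0)·C(0,0)·C(6,5) = 1·1·6 = 6
h=2: C(6,2)·C(2,1)·C(4,4) = 15·2·1 = 30
Total favorable: 36
Total paths: 4^6 = 4096
P = 36/4096 = 9/1024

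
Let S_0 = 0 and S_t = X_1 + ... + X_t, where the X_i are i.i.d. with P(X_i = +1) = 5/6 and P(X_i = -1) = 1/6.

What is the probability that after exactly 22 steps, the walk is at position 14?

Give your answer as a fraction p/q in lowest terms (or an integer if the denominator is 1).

Answer: 27904510498046875/131621703842267136

Derivation:
To reach position 14 after 22 steps: need 18 steps of +1 and 4 steps of -1.
Number of such sequences: C(22,18) = 7315
Each has probability (5/6)^18 · (1/6)^4 = 3814697265625/131621703842267136
P = 7315 · 3814697265625/131621703842267136 = 27904510498046875/131621703842267136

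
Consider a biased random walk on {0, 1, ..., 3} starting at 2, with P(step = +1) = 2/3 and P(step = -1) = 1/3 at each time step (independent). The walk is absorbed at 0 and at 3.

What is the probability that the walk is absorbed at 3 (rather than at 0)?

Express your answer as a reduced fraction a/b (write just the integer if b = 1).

Biased walk: p = 2/3, q = 1/3, r = q/p = 1/2
Gambler's ruin: P(hit 3 before 0 | start at 2) = (1 - r^a)/(1 - r^N)
r^2 = 1/4; r^3 = 1/8
P = (1 - 1/4) / (1 - 1/8) = 3/4 / 7/8 = 6/7

Answer: 6/7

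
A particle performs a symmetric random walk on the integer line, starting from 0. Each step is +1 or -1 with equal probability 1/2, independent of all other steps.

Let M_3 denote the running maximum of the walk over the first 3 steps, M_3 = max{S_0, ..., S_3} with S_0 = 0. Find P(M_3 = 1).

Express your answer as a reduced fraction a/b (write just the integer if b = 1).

Answer: 3/8

Derivation:
Let M_3 = max(S_0,...,S_3). Use the reflection principle: for j ≥ 1, #{paths with M_3 ≥ j} = #{S_3 ≥ j} + #{S_3 ≥ j+1}.
By reflection, #{M_3 ≥ 1} = #{S_3 ≥ 1} + #{S_3 ≥ 2} = 4 + 1 = 5.
#{M_3 ≥ 2} = #{S_3 ≥ 2} + #{S_3 ≥ 3} = 1 + 1 = 2.
#{M_3 = 1} = 5 - 2 = 3.
P(M_3 = 1) = 3/8 = 3/8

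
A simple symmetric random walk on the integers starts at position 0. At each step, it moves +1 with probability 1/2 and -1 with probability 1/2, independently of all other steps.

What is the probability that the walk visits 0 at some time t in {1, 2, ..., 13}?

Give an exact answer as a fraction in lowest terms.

Count via complement. Let g(t,s) = #length-t paths at position s with S_1..S_t all ≠ 0.
g(t,s) = g(t-1,s-1) + g(t-1,s+1) for s ≠ 0; g(t,0) = 0.
t=0: g(0,0)=1
t=1: g(1,-1)=1 g(1,1)=1
t=2: g(2,-2)=1 g(2,2)=1
t=3: g(3,-3)=1 g(3,-1)=1 g(3,1)=1 g(3,3)=1
t=4: g(4,-4)=1 g(4,-2)=2 g(4,2)=2 g(4,4)=1
t=5: g(5,-5)=1 g(5,-3)=3 g(5,-1)=2 g(5,1)=2 g(5,3)=3 g(5,5)=1
t=6: g(6,-6)=1 g(6,-4)=4 g(6,-2)=5 g(6,2)=5 g(6,4)=4 g(6,6)=1
t=7: g(7,-7)=1 g(7,-5)=5 g(7,-3)=9 g(7,-1)=5 g(7,1)=5 g(7,3)=9 g(7,5)=5 g(7,7)=1
t=8: g(8,-8)=1 g(8,-6)=6 g(8,-4)=14 g(8,-2)=14 g(8,2)=14 g(8,4)=14 g(8,6)=6 g(8,8)=1
t=9: g(9,-9)=1 g(9,-7)=7 g(9,-5)=20 g(9,-3)=28 g(9,-1)=14 g(9,1)=14 g(9,3)=28 g(9,5)=20 g(9,7)=7 g(9,9)=1
t=10: g(10,-10)=1 g(10,-8)=8 g(10,-6)=27 g(10,-4)=48 g(10,-2)=42 g(10,2)=42 g(10,4)=48 g(10,6)=27 g(10,8)=8 g(10,10)=1
t=11: g(11,-11)=1 g(11,-9)=9 g(11,-7)=35 g(11,-5)=75 g(11,-3)=90 g(11,-1)=42 g(11,1)=42 g(11,3)=90 g(11,5)=75 g(11,7)=35 g(11,9)=9 g(11,11)=1
t=12: g(12,-12)=1 g(12,-10)=10 g(12,-8)=44 g(12,-6)=110 g(12,-4)=165 g(12,-2)=132 g(12,2)=132 g(12,4)=165 g(12,6)=110 g(12,8)=44 g(12,10)=10 g(12,12)=1
t=13: g(13,-13)=1 g(13,-11)=11 g(13,-9)=54 g(13,-7)=154 g(13,-5)=275 g(13,-3)=297 g(13,-1)=132 g(13,1)=132 g(13,3)=297 g(13,5)=275 g(13,7)=154 g(13,9)=54 g(13,11)=11 g(13,13)=1
Paths never hitting 0: Σ_s g(13,s) = 1848
Paths hitting 0: 2^13 - 1848 = 6344
P = 6344/8192 = 793/1024

Answer: 793/1024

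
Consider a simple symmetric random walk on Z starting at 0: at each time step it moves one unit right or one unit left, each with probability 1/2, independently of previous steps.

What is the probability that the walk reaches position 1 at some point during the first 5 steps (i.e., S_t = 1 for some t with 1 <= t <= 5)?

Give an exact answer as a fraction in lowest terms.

Count via complement. Let g(t,s) = #length-t paths at position s with S_1..S_t all ≠ 1.
g(t,s) = g(t-1,s-1) + g(t-1,s+1) for s ≠ 1; g(t,1) = 0.
t=0: g(0,0)=1
t=1: g(1,-1)=1
t=2: g(2,-2)=1 g(2,0)=1
t=3: g(3,-3)=1 g(3,-1)=2
t=4: g(4,-4)=1 g(4,-2)=3 g(4,0)=2
t=5: g(5,-5)=1 g(5,-3)=4 g(5,-1)=5
Paths never hitting 1: Σ_s g(5,s) = 10
Paths hitting 1: 2^5 - 10 = 22
P = 22/32 = 11/16

Answer: 11/16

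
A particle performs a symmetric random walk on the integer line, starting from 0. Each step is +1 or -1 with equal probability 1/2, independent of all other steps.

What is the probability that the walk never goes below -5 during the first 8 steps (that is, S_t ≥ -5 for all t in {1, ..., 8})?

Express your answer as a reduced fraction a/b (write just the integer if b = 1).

Let f(t,s) = #length-t paths at position s with S_1..S_t all ≥ -5.
f(t,s) = f(t-1,s-1) + f(t-1,s+1) for s ≥ -5; f(t,s) = 0 for s < -5.
t=0: f(0,0)=1
t=1: f(1,-1)=1 f(1,1)=1
t=2: f(2,-2)=1 f(2,0)=2 f(2,2)=1
t=3: f(3,-3)=1 f(3,-1)=3 f(3,1)=3 f(3,3)=1
t=4: f(4,-4)=1 f(4,-2)=4 f(4,0)=6 f(4,2)=4 f(4,4)=1
t=5: f(5,-5)=1 f(5,-3)=5 f(5,-1)=10 f(5,1)=10 f(5,3)=5 f(5,5)=1
t=6: f(6,-4)=6 f(6,-2)=15 f(6,0)=20 f(6,2)=15 f(6,4)=6 f(6,6)=1
t=7: f(7,-5)=6 f(7,-3)=21 f(7,-1)=35 f(7,1)=35 f(7,3)=21 f(7,5)=7 f(7,7)=1
t=8: f(8,-4)=27 f(8,-2)=56 f(8,0)=70 f(8,2)=56 f(8,4)=28 f(8,6)=8 f(8,8)=1
Σ_s f(8,s) = 246
P = 246/256 = 123/128

Answer: 123/128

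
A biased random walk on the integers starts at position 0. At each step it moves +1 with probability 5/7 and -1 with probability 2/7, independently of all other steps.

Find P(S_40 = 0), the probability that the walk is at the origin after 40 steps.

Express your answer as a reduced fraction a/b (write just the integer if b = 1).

Answer: 1969236126000000000000000000000/909543680129861140820205019889143

Derivation:
To be at 0 after 40 steps: need exactly 20 steps of +1 and 20 of -1.
Number of such sequences: C(40,20) = 137846528820
Each has probability (5/7)^20 · (2/7)^20 = 100000000000000000000/6366805760909027985741435139224001
P = 137846528820 · 100000000000000000000/6366805760909027985741435139224001 = 1969236126000000000000000000000/909543680129861140820205019889143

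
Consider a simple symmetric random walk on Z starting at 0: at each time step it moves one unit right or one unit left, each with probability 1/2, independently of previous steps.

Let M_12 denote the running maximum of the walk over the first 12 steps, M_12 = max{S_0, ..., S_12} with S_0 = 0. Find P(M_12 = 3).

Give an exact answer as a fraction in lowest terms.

Answer: 495/4096

Derivation:
Let M_12 = max(S_0,...,S_12). Use the reflection principle: for j ≥ 1, #{paths with M_12 ≥ j} = #{S_12 ≥ j} + #{S_12 ≥ j+1}.
By reflection, #{M_12 ≥ 3} = #{S_12 ≥ 3} + #{S_12 ≥ 4} = 794 + 794 = 1588.
#{M_12 ≥ 4} = #{S_12 ≥ 4} + #{S_12 ≥ 5} = 794 + 299 = 1093.
#{M_12 = 3} = 1588 - 1093 = 495.
P(M_12 = 3) = 495/4096 = 495/4096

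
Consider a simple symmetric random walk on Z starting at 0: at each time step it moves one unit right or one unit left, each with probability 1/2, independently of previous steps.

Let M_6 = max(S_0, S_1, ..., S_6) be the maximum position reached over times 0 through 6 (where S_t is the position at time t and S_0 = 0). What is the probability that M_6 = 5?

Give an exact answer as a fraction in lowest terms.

Let M_6 = max(S_0,...,S_6). Use the reflection principle: for j ≥ 1, #{paths with M_6 ≥ j} = #{S_6 ≥ j} + #{S_6 ≥ j+1}.
By reflection, #{M_6 ≥ 5} = #{S_6 ≥ 5} + #{S_6 ≥ 6} = 1 + 1 = 2.
#{M_6 ≥ 6} = #{S_6 ≥ 6} + #{S_6 ≥ 7} = 1 + 0 = 1.
#{M_6 = 5} = 2 - 1 = 1.
P(M_6 = 5) = 1/64 = 1/64

Answer: 1/64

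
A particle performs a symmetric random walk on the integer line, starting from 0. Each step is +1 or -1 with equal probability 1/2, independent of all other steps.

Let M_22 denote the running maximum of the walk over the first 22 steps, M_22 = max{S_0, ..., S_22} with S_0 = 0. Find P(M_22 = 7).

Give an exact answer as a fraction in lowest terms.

Answer: 10659/262144

Derivation:
Let M_22 = max(S_0,...,S_22). Use the reflection principle: for j ≥ 1, #{paths with M_22 ≥ j} = #{S_22 ≥ j} + #{S_22 ≥ j+1}.
By reflection, #{M_22 ≥ 7} = #{S_22 ≥ 7} + #{S_22 ≥ 8} = 280600 + 280600 = 561200.
#{M_22 ≥ 8} = #{S_22 ≥ 8} + #{S_22 ≥ 9} = 280600 + 110056 = 390656.
#{M_22 = 7} = 561200 - 390656 = 170544.
P(M_22 = 7) = 170544/4194304 = 10659/262144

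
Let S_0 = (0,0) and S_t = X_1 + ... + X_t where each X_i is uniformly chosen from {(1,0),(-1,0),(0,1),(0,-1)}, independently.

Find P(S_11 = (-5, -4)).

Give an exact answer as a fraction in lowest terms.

Answer: 2541/2097152

Derivation:
Let h be the number of horizontal steps (so 11-h are vertical). To end at (-5,-4) need (h-5)/2 right-steps and ((11-h)-4)/2 up-steps.
Sum over h with 5 ≤ h ≤ 7, h ≡ 1 (mod 2), 11-h ≡ 0 (mod 2):
h=5: C(11,5)·C(5,0)·C(6,1) = 462·1·6 = 2772
h=7: C(11,7)·C(7,1)·C(4,0) = 330·7·1 = 2310
Total favorable: 5082
Total paths: 4^11 = 4194304
P = 5082/4194304 = 2541/2097152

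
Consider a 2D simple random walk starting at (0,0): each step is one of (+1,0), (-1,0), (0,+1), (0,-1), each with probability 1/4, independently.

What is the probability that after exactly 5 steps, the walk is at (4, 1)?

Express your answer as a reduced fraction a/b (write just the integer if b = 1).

Answer: 5/1024

Derivation:
Let h be the number of horizontal steps (so 5-h are vertical). To end at (4,1) need (h+4)/2 right-steps and ((5-h)+1)/2 up-steps.
Sum over h with 4 ≤ h ≤ 4, h ≡ 0 (mod 2), 5-h ≡ 1 (mod 2):
h=4: C(5,4)·C(4,4)·C(1,1) = 5·1·1 = 5
Total favorable: 5
Total paths: 4^5 = 1024
P = 5/1024 = 5/1024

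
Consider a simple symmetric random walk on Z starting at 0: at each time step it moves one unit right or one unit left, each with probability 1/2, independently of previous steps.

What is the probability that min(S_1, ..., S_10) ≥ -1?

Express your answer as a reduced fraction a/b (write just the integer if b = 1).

Answer: 231/512

Derivation:
Let f(t,s) = #length-t paths at position s with S_1..S_t all ≥ -1.
f(t,s) = f(t-1,s-1) + f(t-1,s+1) for s ≥ -1; f(t,s) = 0 for s < -1.
t=0: f(0,0)=1
t=1: f(1,-1)=1 f(1,1)=1
t=2: f(2,0)=2 f(2,2)=1
t=3: f(3,-1)=2 f(3,1)=3 f(3,3)=1
t=4: f(4,0)=5 f(4,2)=4 f(4,4)=1
t=5: f(5,-1)=5 f(5,1)=9 f(5,3)=5 f(5,5)=1
t=6: f(6,0)=14 f(6,2)=14 f(6,4)=6 f(6,6)=1
t=7: f(7,-1)=14 f(7,1)=28 f(7,3)=20 f(7,5)=7 f(7,7)=1
t=8: f(8,0)=42 f(8,2)=48 f(8,4)=27 f(8,6)=8 f(8,8)=1
t=9: f(9,-1)=42 f(9,1)=90 f(9,3)=75 f(9,5)=35 f(9,7)=9 f(9,9)=1
t=10: f(10,0)=132 f(10,2)=165 f(10,4)=110 f(10,6)=44 f(10,8)=10 f(10,10)=1
Σ_s f(10,s) = 462
P = 462/1024 = 231/512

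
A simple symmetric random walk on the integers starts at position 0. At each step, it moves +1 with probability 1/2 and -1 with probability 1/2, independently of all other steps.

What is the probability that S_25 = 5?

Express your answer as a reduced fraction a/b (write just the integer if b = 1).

To reach position 5 after 25 steps: need 15 steps of +1 and 10 of -1.
Favorable paths: C(25,15) = 3268760
Total paths: 2^25 = 33554432
P = 3268760/33554432 = 408595/4194304

Answer: 408595/4194304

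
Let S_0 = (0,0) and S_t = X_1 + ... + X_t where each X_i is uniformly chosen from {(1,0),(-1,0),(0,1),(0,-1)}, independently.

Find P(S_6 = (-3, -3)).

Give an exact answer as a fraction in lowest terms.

Let h be the number of horizontal steps (so 6-h are vertical). To end at (-3,-3) need (h-3)/2 right-steps and ((6-h)-3)/2 up-steps.
Sum over h with 3 ≤ h ≤ 3, h ≡ 1 (mod 2), 6-h ≡ 1 (mod 2):
h=3: C(6,3)·C(3,0)·C(3,0) = 20·1·1 = 20
Total favorable: 20
Total paths: 4^6 = 4096
P = 20/4096 = 5/1024

Answer: 5/1024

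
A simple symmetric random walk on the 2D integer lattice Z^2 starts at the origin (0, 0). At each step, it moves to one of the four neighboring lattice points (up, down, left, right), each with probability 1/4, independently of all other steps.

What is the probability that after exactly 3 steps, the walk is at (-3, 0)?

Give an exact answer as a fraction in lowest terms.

Answer: 1/64

Derivation:
Let h be the number of horizontal steps (so 3-h are vertical). To end at (-3,0) need (h-3)/2 right-steps and ((3-h)+0)/2 up-steps.
Sum over h with 3 ≤ h ≤ 3, h ≡ 1 (mod 2), 3-h ≡ 0 (mod 2):
h=3: C(3,3)·C(3,0)·C(0,0) = 1·1·1 = 1
Total favorable: 1
Total paths: 4^3 = 64
P = 1/64 = 1/64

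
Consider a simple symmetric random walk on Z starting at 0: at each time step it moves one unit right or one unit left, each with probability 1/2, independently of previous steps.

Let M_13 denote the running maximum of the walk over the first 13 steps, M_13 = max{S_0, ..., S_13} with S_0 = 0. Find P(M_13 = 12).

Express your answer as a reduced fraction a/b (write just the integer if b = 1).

Answer: 1/8192

Derivation:
Let M_13 = max(S_0,...,S_13). Use the reflection principle: for j ≥ 1, #{paths with M_13 ≥ j} = #{S_13 ≥ j} + #{S_13 ≥ j+1}.
By reflection, #{M_13 ≥ 12} = #{S_13 ≥ 12} + #{S_13 ≥ 13} = 1 + 1 = 2.
#{M_13 ≥ 13} = #{S_13 ≥ 13} + #{S_13 ≥ 14} = 1 + 0 = 1.
#{M_13 = 12} = 2 - 1 = 1.
P(M_13 = 12) = 1/8192 = 1/8192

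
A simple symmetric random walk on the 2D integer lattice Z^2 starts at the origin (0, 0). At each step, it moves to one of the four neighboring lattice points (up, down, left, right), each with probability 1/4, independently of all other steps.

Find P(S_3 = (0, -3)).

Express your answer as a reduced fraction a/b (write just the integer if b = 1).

Let h be the number of horizontal steps (so 3-h are vertical). To end at (0,-3) need (h+0)/2 right-steps and ((3-h)-3)/2 up-steps.
Sum over h with 0 ≤ h ≤ 0, h ≡ 0 (mod 2), 3-h ≡ 1 (mod 2):
h=0: C(3,0)·C(0,0)·C(3,0) = 1·1·1 = 1
Total favorable: 1
Total paths: 4^3 = 64
P = 1/64 = 1/64

Answer: 1/64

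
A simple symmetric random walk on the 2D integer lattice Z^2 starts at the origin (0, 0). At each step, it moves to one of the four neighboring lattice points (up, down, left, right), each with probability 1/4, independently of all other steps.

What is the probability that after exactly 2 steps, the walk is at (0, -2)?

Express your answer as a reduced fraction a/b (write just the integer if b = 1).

Answer: 1/16

Derivation:
Let h be the number of horizontal steps (so 2-h are vertical). To end at (0,-2) need (h+0)/2 right-steps and ((2-h)-2)/2 up-steps.
Sum over h with 0 ≤ h ≤ 0, h ≡ 0 (mod 2), 2-h ≡ 0 (mod 2):
h=0: C(2,0)·C(0,0)·C(2,0) = 1·1·1 = 1
Total favorable: 1
Total paths: 4^2 = 16
P = 1/16 = 1/16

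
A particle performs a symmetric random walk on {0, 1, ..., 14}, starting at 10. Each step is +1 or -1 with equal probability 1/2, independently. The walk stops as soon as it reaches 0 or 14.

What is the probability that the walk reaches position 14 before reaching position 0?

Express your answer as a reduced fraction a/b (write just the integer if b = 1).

Answer: 5/7

Derivation:
Symmetric walk (p = 1/2): the harmonic-function argument gives P(hit 14 before 0 | start at 10) = a/N.
P = 10/14 = 5/7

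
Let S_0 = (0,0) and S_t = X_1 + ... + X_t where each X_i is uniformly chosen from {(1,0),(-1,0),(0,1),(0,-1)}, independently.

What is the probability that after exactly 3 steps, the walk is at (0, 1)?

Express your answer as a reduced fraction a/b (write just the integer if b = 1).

Answer: 9/64

Derivation:
Let h be the number of horizontal steps (so 3-h are vertical). To end at (0,1) need (h+0)/2 right-steps and ((3-h)+1)/2 up-steps.
Sum over h with 0 ≤ h ≤ 2, h ≡ 0 (mod 2), 3-h ≡ 1 (mod 2):
h=0: C(3,0)·C(0,0)·C(3,2) = 1·1·3 = 3
h=2: C(3,2)·C(2,1)·C(1,1) = 3·2·1 = 6
Total favorable: 9
Total paths: 4^3 = 64
P = 9/64 = 9/64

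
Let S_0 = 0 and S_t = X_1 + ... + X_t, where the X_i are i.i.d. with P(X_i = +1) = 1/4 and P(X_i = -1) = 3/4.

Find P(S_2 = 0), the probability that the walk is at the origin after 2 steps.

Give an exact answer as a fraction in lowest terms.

To be at 0 after 2 steps: need exactly 1 step of +1 and 1 of -1.
Number of such sequences: C(2,1) = 2
Each has probability (1/4)^1 · (3/4)^1 = 3/16
P = 2 · 3/16 = 3/8

Answer: 3/8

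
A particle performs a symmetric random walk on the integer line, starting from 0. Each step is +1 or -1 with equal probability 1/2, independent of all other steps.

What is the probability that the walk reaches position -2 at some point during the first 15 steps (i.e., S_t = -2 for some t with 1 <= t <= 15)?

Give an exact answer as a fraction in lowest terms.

Count via complement. Let g(t,s) = #length-t paths at position s with S_1..S_t all ≠ -2.
g(t,s) = g(t-1,s-1) + g(t-1,s+1) for s ≠ -2; g(t,-2) = 0.
t=0: g(0,0)=1
t=1: g(1,-1)=1 g(1,1)=1
t=2: g(2,0)=2 g(2,2)=1
t=3: g(3,-1)=2 g(3,1)=3 g(3,3)=1
t=4: g(4,0)=5 g(4,2)=4 g(4,4)=1
t=5: g(5,-1)=5 g(5,1)=9 g(5,3)=5 g(5,5)=1
t=6: g(6,0)=14 g(6,2)=14 g(6,4)=6 g(6,6)=1
t=7: g(7,-1)=14 g(7,1)=28 g(7,3)=20 g(7,5)=7 g(7,7)=1
t=8: g(8,0)=42 g(8,2)=48 g(8,4)=27 g(8,6)=8 g(8,8)=1
t=9: g(9,-1)=42 g(9,1)=90 g(9,3)=75 g(9,5)=35 g(9,7)=9 g(9,9)=1
t=10: g(10,0)=132 g(10,2)=165 g(10,4)=110 g(10,6)=44 g(10,8)=10 g(10,10)=1
t=11: g(11,-1)=132 g(11,1)=297 g(11,3)=275 g(11,5)=154 g(11,7)=54 g(11,9)=11 g(11,11)=1
t=12: g(12,0)=429 g(12,2)=572 g(12,4)=429 g(12,6)=208 g(12,8)=65 g(12,10)=12 g(12,12)=1
t=13: g(13,-1)=429 g(13,1)=1001 g(13,3)=1001 g(13,5)=637 g(13,7)=273 g(13,9)=77 g(13,11)=13 g(13,13)=1
t=14: g(14,0)=1430 g(14,2)=2002 g(14,4)=1638 g(14,6)=910 g(14,8)=350 g(14,10)=90 g(14,12)=14 g(14,14)=1
t=15: g(15,-1)=1430 g(15,1)=3432 g(15,3)=3640 g(15,5)=2548 g(15,7)=1260 g(15,9)=440 g(15,11)=104 g(15,13)=15 g(15,15)=1
Paths never hitting -2: Σ_s g(15,s) = 12870
Paths hitting -2: 2^15 - 12870 = 19898
P = 19898/32768 = 9949/16384

Answer: 9949/16384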